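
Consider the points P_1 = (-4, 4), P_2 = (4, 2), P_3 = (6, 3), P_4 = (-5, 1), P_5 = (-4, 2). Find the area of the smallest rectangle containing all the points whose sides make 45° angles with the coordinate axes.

71.5

In coordinates u = x + y, v = x − y the rectangle is axis-aligned; the map (x,y)→(u,v) scales areas by 2.
u-values: 0, 6, 9, -4, -2; range = 9 − (-4) = 13.
v-values: -8, 2, 3, -6, -6; range = 3 − (-8) = 11.
Area = (13 × 11) / 2 = 71.5.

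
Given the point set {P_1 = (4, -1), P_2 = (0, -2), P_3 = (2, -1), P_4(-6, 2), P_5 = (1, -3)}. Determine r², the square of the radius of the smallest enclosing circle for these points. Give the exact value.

27.25

The farthest pair is P_1–P_4 with squared distance 109. The circle on this segment as diameter has centre (-1, 0.5) and r² = 109/4 = 27.25.
Check P_2: distance² to centre = 7.25 ≤ 27.25, so it lies inside.
All remaining points lie in this disk, and no smaller disk contains both endpoints, so this is the minimum enclosing circle.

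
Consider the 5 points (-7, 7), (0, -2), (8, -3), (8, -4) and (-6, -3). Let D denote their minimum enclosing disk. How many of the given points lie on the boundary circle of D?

2

A smallest enclosing disk is always determined by at most three of the input points on its boundary.
The farthest pair is (-7, 7)–(8, -4) with squared distance 346. The circle on this segment as diameter has centre (0.5, 1.5) and r² = 346/4 = 86.5.
Check (0, -2): distance² to centre = 12.5 ≤ 86.5, so it lies inside.
All remaining points lie in this disk, and no smaller disk contains both endpoints, so this is the minimum enclosing circle.
The points at distance exactly r from the centre are (-7, 7), (8, -4) — 2 points.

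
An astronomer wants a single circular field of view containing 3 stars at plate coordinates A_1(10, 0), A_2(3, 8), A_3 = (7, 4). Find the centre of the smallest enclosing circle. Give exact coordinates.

(6.5, 4)

Side lengths²: A_1A_2² = 113, A_1A_3² = 25, A_2A_3² = 32.
Since A_1A_2² = 113 ≥ 32 + 25 = 57, the angle opposite A_1A_2 is not acute, so the smallest enclosing circle has A_1A_2 as diameter.
Centre = midpoint of A_1A_2 = (6.5, 4), r² = 113/4 = 28.25.
Centre = (6.5, 4).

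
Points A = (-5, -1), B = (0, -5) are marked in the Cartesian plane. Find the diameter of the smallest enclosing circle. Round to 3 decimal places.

The smallest circle enclosing two points has them as diameter endpoints.
Centre = midpoint = (-2.5, -3); r² = |AB|²/4 = 41/4 = 10.25.
Diameter = 2r = 2√(10.25) ≈ 6.403.

6.403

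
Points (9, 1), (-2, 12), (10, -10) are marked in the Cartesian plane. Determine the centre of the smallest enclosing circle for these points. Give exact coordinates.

Call the three points A, B, C in the order given.
Side lengths²: AB² = 242, AC² = 122, BC² = 628.
Since BC² = 628 ≥ 242 + 122 = 364, the angle opposite BC is not acute, so the smallest enclosing circle has BC as diameter.
Centre = midpoint of BC = (4, 1), r² = 628/4 = 157.
Centre = (4, 1).

(4, 1)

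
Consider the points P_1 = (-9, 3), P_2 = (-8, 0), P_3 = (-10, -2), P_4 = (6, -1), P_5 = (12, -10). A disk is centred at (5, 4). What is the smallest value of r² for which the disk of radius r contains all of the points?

261

The required radius is the distance from (5, 4) to the farthest point.
Squared distances: 197, 185, 261, 26, 245.
Maximum is 261, attained at P_3.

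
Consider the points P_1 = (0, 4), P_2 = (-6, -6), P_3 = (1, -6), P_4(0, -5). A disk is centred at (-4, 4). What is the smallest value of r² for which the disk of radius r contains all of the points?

The required radius is the distance from (-4, 4) to the farthest point.
Squared distances: 16, 104, 125, 97.
Maximum is 125, attained at P_3.

125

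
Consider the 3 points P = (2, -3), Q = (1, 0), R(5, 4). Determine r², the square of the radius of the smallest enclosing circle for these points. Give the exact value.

Side lengths²: PQ² = 10, PR² = 58, QR² = 32.
Since PR² = 58 ≥ 32 + 10 = 42, the angle opposite PR is not acute, so the smallest enclosing circle has PR as diameter.
Centre = midpoint of PR = (3.5, 0.5), r² = 58/4 = 14.5.

14.5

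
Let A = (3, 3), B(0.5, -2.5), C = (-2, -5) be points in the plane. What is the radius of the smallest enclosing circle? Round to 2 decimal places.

4.72

Side lengths²: AB² = 36.5, AC² = 89, BC² = 12.5.
Since AC² = 89 ≥ 36.5 + 12.5 = 49, the angle opposite AC is not acute, so the smallest enclosing circle has AC as diameter.
Centre = midpoint of AC = (0.5, -1), r² = 89/4 = 22.25.
r = √(22.25) ≈ 4.72.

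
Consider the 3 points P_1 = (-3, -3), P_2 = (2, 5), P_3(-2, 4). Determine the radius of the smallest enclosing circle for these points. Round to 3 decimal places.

4.717

Side lengths²: P_1P_2² = 89, P_1P_3² = 50, P_2P_3² = 17.
Since P_1P_2² = 89 ≥ 50 + 17 = 67, the angle opposite P_1P_2 is not acute, so the smallest enclosing circle has P_1P_2 as diameter.
Centre = midpoint of P_1P_2 = (-0.5, 1), r² = 89/4 = 22.25.
r = √(22.25) ≈ 4.717.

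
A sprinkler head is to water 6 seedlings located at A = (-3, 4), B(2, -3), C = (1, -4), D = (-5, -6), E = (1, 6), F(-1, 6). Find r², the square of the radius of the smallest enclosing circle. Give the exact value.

45

By Welzl's lemma the MEC is supported by two points (diametrically opposite) or three points (on a circumcircle).
The farthest pair is D–E with squared distance 180. The circle on this segment as diameter has centre (-2, 0) and r² = 180/4 = 45.
Check A: distance² to centre = 17 ≤ 45, so it lies inside.
All remaining points lie in this disk, and no smaller disk contains both endpoints, so this is the minimum enclosing circle.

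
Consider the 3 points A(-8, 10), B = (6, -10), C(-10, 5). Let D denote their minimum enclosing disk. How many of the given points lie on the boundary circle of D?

2

Side lengths²: AB² = 596, AC² = 29, BC² = 481.
Since AB² = 596 ≥ 481 + 29 = 510, the angle opposite AB is not acute, so the smallest enclosing circle has AB as diameter.
Centre = midpoint of AB = (-1, 0), r² = 596/4 = 149.
The points at distance exactly r from the centre are A, B — 2 points.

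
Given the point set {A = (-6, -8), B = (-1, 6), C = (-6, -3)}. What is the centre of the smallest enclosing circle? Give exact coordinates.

Side lengths²: AB² = 221, AC² = 25, BC² = 106.
Since AB² = 221 ≥ 106 + 25 = 131, the angle opposite AB is not acute, so the smallest enclosing circle has AB as diameter.
Centre = midpoint of AB = (-3.5, -1), r² = 221/4 = 55.25.
Centre = (-3.5, -1).

(-3.5, -1)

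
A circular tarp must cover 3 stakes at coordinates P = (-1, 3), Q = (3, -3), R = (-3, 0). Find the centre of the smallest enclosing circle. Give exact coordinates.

(0.625, -0.25)

Side lengths²: PQ² = 52, PR² = 13, QR² = 45.
Since PQ² = 52 < 45 + 13 = 58, the triangle is acute, so the smallest enclosing circle is the circumcircle.
Circumcentre = (0.625, -0.25), r² = 13.203125.
Centre = (0.625, -0.25).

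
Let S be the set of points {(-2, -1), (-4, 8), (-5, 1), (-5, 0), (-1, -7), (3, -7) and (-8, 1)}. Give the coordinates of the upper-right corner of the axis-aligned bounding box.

x-range [-8, 3], y-range [-7, 8].
The upper-right corner is (3, 8).

(3, 8)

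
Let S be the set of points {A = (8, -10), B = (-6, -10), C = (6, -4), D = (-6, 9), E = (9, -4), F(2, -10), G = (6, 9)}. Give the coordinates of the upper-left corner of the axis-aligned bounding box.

(-6, 9)

x-range [-6, 9], y-range [-10, 9].
The upper-left corner is (-6, 9).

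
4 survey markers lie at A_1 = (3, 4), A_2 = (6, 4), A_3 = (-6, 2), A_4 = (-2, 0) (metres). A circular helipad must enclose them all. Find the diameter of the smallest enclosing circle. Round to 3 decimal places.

12.166

A smallest enclosing disk is always determined by at most three of the input points on its boundary.
The farthest pair is A_2–A_3 with squared distance 148. The circle on this segment as diameter has centre (0, 3) and r² = 148/4 = 37.
Check A_1: distance² to centre = 10 ≤ 37, so it lies inside.
All remaining points lie in this disk, and no smaller disk contains both endpoints, so this is the minimum enclosing circle.
Diameter = 2r = 2√37 ≈ 12.166.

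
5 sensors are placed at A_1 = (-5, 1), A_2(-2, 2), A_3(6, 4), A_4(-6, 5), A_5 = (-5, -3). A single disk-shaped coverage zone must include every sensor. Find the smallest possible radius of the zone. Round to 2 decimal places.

6.66

A smallest enclosing disk is always determined by at most three of the input points on its boundary.
The minimum enclosing circle is determined by three boundary points: A_3, A_4, A_5.
Their circumcentre is (-9/38, 63/38) with r² = 32045/722.
The farthest remaining point A_1 is at distance² 16693/722 ≤ 32045/722.
r = √(32045/722) ≈ 6.66.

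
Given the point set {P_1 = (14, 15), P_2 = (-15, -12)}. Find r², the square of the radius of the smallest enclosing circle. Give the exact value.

The smallest circle enclosing two points has them as diameter endpoints.
Centre = midpoint = (-0.5, 1.5); r² = |P_1P_2|²/4 = 1570/4 = 392.5.

392.5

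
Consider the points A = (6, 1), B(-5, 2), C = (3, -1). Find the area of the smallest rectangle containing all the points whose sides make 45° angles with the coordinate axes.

In coordinates u = x + y, v = x − y the rectangle is axis-aligned; the map (x,y)→(u,v) scales areas by 2.
u-values: 7, -3, 2; range = 7 − (-3) = 10.
v-values: 5, -7, 4; range = 5 − (-7) = 12.
Area = (10 × 12) / 2 = 60.

60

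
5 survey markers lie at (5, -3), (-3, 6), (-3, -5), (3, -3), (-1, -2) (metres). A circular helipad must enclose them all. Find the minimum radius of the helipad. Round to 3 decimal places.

6.206

The minimum enclosing circle is determined by three boundary points: (5, -3), (-3, 6), (-3, -5).
Their circumcentre is (-0.125, 0.5) with r² = 38.515625.
The farthest remaining point (3, -3) is at distance² 22.015625 ≤ 38.515625.
r = √(38.515625) ≈ 6.206.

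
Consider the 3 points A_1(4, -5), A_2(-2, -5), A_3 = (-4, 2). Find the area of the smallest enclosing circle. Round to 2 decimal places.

Side lengths²: A_1A_2² = 36, A_1A_3² = 113, A_2A_3² = 53.
Since A_1A_3² = 113 ≥ 53 + 36 = 89, the angle opposite A_1A_3 is not acute, so the smallest enclosing circle has A_1A_3 as diameter.
Centre = midpoint of A_1A_3 = (0, -1.5), r² = 113/4 = 28.25.
Area = π·r² = π·28.25 ≈ 88.75.

88.75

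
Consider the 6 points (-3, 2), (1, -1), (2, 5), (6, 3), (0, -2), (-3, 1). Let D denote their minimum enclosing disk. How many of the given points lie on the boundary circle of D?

2

A smallest enclosing disk is always determined by at most three of the input points on its boundary.
The farthest pair is (6, 3)–(-3, 1) with squared distance 85. The circle on this segment as diameter has centre (1.5, 2) and r² = 85/4 = 21.25.
Check (-3, 2): distance² to centre = 20.25 ≤ 21.25, so it lies inside.
All remaining points lie in this disk, and no smaller disk contains both endpoints, so this is the minimum enclosing circle.
The points at distance exactly r from the centre are (6, 3), (-3, 1) — 2 points.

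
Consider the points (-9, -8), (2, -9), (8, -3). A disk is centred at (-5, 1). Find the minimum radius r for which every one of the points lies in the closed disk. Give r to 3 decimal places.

13.601

The required radius is the distance from (-5, 1) to the farthest point.
Squared distances: 97, 149, 185.
Maximum is 185, attained at (8, -3).
r = √185 ≈ 13.601.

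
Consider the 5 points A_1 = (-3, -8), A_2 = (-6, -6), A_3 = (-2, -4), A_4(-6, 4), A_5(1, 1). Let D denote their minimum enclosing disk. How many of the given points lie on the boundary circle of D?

3

The minimum enclosing circle is determined by three boundary points: A_1, A_4, A_5.
Their circumcentre is (-4.42, -1.98) with r² = 38.2568.
The farthest remaining point A_2 is at distance² 18.6568 ≤ 38.2568.
The points at distance exactly r from the centre are A_1, A_4, A_5 — 3 points.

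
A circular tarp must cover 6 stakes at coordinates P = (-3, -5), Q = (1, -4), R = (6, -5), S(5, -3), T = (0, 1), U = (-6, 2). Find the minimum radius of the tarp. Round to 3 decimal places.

The minimum enclosing circle of a finite set is fixed by two of the points (as a diameter) or three (as a circumcircle).
The farthest pair is R–U with squared distance 193. The circle on this segment as diameter has centre (0, -1.5) and r² = 193/4 = 48.25.
Check P: distance² to centre = 21.25 ≤ 48.25, so it lies inside.
All remaining points lie in this disk, and no smaller disk contains both endpoints, so this is the minimum enclosing circle.
r = √(48.25) ≈ 6.946.

6.946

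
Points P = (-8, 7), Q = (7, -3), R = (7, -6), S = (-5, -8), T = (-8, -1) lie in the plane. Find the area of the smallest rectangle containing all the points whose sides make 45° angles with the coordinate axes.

In coordinates u = x + y, v = x − y the rectangle is axis-aligned; the map (x,y)→(u,v) scales areas by 2.
u-values: -1, 4, 1, -13, -9; range = 4 − (-13) = 17.
v-values: -15, 10, 13, 3, -7; range = 13 − (-15) = 28.
Area = (17 × 28) / 2 = 238.

238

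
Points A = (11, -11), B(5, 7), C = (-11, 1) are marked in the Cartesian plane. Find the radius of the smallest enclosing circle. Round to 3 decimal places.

12.539

Side lengths²: AB² = 360, AC² = 628, BC² = 292.
Since AC² = 628 < 360 + 292 = 652, the triangle is acute, so the smallest enclosing circle is the circumcircle.
Circumcentre = (2/9, -124/27), r² = 114610/729.
r = √(114610/729) ≈ 12.539.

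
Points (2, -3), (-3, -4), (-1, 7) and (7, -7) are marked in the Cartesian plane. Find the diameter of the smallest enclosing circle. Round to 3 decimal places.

The minimum enclosing circle of a finite set is fixed by two of the points (as a diameter) or three (as a circumcircle).
The farthest pair is (-1, 7)–(7, -7) with squared distance 260. The circle on this segment as diameter has centre (3, 0) and r² = 260/4 = 65.
Check (2, -3): distance² to centre = 10 ≤ 65, so it lies inside.
All remaining points lie in this disk, and no smaller disk contains both endpoints, so this is the minimum enclosing circle.
Diameter = 2r = 2√65 ≈ 16.125.

16.125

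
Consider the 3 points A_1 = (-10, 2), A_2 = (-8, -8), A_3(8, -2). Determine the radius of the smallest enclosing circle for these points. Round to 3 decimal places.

9.341

Side lengths²: A_1A_2² = 104, A_1A_3² = 340, A_2A_3² = 292.
Since A_1A_3² = 340 < 292 + 104 = 396, the triangle is acute, so the smallest enclosing circle is the circumcircle.
Circumcentre = (-57/43, -63/43), r² = 161330/1849.
r = √(161330/1849) ≈ 9.341.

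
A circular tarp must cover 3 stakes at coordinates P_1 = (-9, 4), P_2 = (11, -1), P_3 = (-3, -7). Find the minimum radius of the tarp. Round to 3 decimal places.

10.308

Side lengths²: P_1P_2² = 425, P_1P_3² = 157, P_2P_3² = 232.
Since P_1P_2² = 425 ≥ 232 + 157 = 389, the angle opposite P_1P_2 is not acute, so the smallest enclosing circle has P_1P_2 as diameter.
Centre = midpoint of P_1P_2 = (1, 1.5), r² = 425/4 = 106.25.
r = √(106.25) ≈ 10.308.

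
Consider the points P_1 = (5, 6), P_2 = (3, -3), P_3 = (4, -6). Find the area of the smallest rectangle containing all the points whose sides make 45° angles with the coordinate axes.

In coordinates u = x + y, v = x − y the rectangle is axis-aligned; the map (x,y)→(u,v) scales areas by 2.
u-values: 11, 0, -2; range = 11 − (-2) = 13.
v-values: -1, 6, 10; range = 10 − (-1) = 11.
Area = (13 × 11) / 2 = 71.5.

71.5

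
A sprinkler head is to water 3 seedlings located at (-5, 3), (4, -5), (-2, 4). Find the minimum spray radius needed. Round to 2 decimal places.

Call the three points A, B, C in the order given.
Side lengths²: AB² = 145, AC² = 10, BC² = 117.
Since AB² = 145 ≥ 117 + 10 = 127, the angle opposite AB is not acute, so the smallest enclosing circle has AB as diameter.
Centre = midpoint of AB = (-0.5, -1), r² = 145/4 = 36.25.
r = √(36.25) ≈ 6.02.

6.02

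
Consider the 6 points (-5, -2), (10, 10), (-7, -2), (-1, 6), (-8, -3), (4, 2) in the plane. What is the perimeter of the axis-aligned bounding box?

Width = max x − min x = 10 − (-8) = 18.
Height = max y − min y = 10 − (-3) = 13.
Perimeter = 2(18 + 13) = 62.

62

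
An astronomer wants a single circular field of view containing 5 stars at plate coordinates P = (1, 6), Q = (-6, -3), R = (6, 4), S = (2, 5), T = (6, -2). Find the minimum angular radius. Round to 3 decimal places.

6.946

A smallest enclosing disk is always determined by at most three of the input points on its boundary.
The farthest pair is Q–R with squared distance 193. The circle on this segment as diameter has centre (0, 0.5) and r² = 193/4 = 48.25.
Check P: distance² to centre = 31.25 ≤ 48.25, so it lies inside.
All remaining points lie in this disk, and no smaller disk contains both endpoints, so this is the minimum enclosing circle.
r = √(48.25) ≈ 6.946.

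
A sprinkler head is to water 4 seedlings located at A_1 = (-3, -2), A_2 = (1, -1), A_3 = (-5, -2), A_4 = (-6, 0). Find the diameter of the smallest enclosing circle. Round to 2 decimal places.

By Welzl's lemma the MEC is supported by two points (diametrically opposite) or three points (on a circumcircle).
The farthest pair is A_2–A_4 with squared distance 50. The circle on this segment as diameter has centre (-2.5, -0.5) and r² = 50/4 = 12.5.
Check A_1: distance² to centre = 2.5 ≤ 12.5, so it lies inside.
All remaining points lie in this disk, and no smaller disk contains both endpoints, so this is the minimum enclosing circle.
Diameter = 2r = 2√(12.5) ≈ 7.07.

7.07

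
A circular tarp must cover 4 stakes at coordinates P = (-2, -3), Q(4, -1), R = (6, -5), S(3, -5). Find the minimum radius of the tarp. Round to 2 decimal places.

A smallest enclosing disk is always determined by at most three of the input points on its boundary.
The farthest pair is P–R with squared distance 68. The circle on this segment as diameter has centre (2, -4) and r² = 68/4 = 17.
Check Q: distance² to centre = 13 ≤ 17, so it lies inside.
All remaining points lie in this disk, and no smaller disk contains both endpoints, so this is the minimum enclosing circle.
r = √17 ≈ 4.12.

4.12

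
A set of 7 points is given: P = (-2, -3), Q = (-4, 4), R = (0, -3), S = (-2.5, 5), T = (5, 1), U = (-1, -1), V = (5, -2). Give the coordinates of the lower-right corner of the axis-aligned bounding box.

x-range [-4, 5], y-range [-3, 5].
The lower-right corner is (5, -3).

(5, -3)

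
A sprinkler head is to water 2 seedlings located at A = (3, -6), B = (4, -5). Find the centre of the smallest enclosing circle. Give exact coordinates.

(3.5, -5.5)

The smallest circle enclosing two points has them as diameter endpoints.
Centre = midpoint = (3.5, -5.5); r² = |AB|²/4 = 2/4 = 0.5.
Centre = (3.5, -5.5).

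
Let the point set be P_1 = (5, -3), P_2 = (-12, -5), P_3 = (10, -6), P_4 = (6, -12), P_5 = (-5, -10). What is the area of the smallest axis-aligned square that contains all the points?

484

The bounding box has width 22 and height 9.
An axis-aligned square enclosing the set must have side ≥ max(width, height).
So the minimum side is max(22, 9) = 22.
Area = 22² = 484.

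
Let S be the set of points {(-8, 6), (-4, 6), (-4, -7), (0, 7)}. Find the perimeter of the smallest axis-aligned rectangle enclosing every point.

44

Width = max x − min x = 0 − (-8) = 8.
Height = max y − min y = 7 − (-7) = 14.
Perimeter = 2(8 + 14) = 44.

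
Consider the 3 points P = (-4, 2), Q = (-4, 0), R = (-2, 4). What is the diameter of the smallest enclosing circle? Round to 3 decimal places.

Side lengths²: PQ² = 4, PR² = 8, QR² = 20.
Since QR² = 20 ≥ 8 + 4 = 12, the angle opposite QR is not acute, so the smallest enclosing circle has QR as diameter.
Centre = midpoint of QR = (-3, 2), r² = 20/4 = 5.
Diameter = 2r = 2√5 ≈ 4.472.

4.472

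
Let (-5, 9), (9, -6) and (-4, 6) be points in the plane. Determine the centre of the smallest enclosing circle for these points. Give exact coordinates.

(2, 1.5)

Call the three points A, B, C in the order given.
Side lengths²: AB² = 421, AC² = 10, BC² = 313.
Since AB² = 421 ≥ 313 + 10 = 323, the angle opposite AB is not acute, so the smallest enclosing circle has AB as diameter.
Centre = midpoint of AB = (2, 1.5), r² = 421/4 = 105.25.
Centre = (2, 1.5).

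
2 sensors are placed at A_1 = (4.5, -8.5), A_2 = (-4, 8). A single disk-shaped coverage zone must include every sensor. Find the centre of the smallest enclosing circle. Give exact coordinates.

The smallest circle enclosing two points has them as diameter endpoints.
Centre = midpoint = (0.25, -0.25); r² = |A_1A_2|²/4 = 344.5/4 = 86.125.
Centre = (0.25, -0.25).

(0.25, -0.25)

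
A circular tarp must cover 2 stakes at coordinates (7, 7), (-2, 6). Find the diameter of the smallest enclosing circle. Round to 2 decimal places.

The smallest circle enclosing two points has them as diameter endpoints.
Centre = midpoint = (2.5, 6.5); r² = |(7, 7)−(-2, 6)|²/4 = 82/4 = 20.5.
Diameter = 2r = 2√(20.5) ≈ 9.06.

9.06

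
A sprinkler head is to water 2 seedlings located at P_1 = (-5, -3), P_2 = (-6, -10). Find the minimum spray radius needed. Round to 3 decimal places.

The smallest circle enclosing two points has them as diameter endpoints.
Centre = midpoint = (-5.5, -6.5); r² = |P_1P_2|²/4 = 50/4 = 12.5.
r = √(12.5) ≈ 3.536.

3.536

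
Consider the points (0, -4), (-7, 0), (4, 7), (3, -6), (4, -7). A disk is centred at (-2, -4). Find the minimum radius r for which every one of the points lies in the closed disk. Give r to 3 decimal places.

12.530

The required radius is the distance from (-2, -4) to the farthest point.
Squared distances: 4, 41, 157, 29, 45.
Maximum is 157, attained at (4, 7).
r = √157 ≈ 12.530.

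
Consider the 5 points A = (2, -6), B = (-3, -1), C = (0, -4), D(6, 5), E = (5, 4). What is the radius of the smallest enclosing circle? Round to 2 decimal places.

The minimum enclosing circle is determined by three boundary points: A, B, D.
Their circumcentre is (2.9, -0.1) with r² = 35.62.
The farthest remaining point C is at distance² 23.62 ≤ 35.62.
r = √(35.62) ≈ 5.97.

5.97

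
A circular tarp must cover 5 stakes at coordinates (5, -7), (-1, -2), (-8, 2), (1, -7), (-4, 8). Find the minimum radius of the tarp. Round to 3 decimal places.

A smallest enclosing disk is always determined by at most three of the input points on its boundary.
The farthest pair is (5, -7)–(-4, 8) with squared distance 306. The circle on this segment as diameter has centre (0.5, 0.5) and r² = 306/4 = 76.5.
Check (-1, -2): distance² to centre = 8.5 ≤ 76.5, so it lies inside.
All remaining points lie in this disk, and no smaller disk contains both endpoints, so this is the minimum enclosing circle.
r = √(76.5) ≈ 8.746.

8.746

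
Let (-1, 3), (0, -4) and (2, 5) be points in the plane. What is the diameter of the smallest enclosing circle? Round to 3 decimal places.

Call the three points A, B, C in the order given.
Side lengths²: AB² = 50, AC² = 13, BC² = 85.
Since BC² = 85 ≥ 50 + 13 = 63, the angle opposite BC is not acute, so the smallest enclosing circle has BC as diameter.
Centre = midpoint of BC = (1, 0.5), r² = 85/4 = 21.25.
Diameter = 2r = 2√(21.25) ≈ 9.220.

9.220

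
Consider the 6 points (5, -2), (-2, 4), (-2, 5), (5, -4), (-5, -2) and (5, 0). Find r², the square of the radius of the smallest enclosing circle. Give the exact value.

By Welzl's lemma the MEC is supported by two points (diametrically opposite) or three points (on a circumcircle).
The minimum enclosing circle is determined by three boundary points: (-2, 5), (5, -4), (-5, -2).
Their circumcentre is (21/38, -9/38) with r² = 24505/722.
The farthest remaining point (-2, 4) is at distance² 17665/722 ≤ 24505/722.

24505/722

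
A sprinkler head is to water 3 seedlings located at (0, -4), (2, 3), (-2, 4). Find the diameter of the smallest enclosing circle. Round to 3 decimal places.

8.251

Call the three points A, B, C in the order given.
Side lengths²: AB² = 53, AC² = 68, BC² = 17.
Since AC² = 68 < 53 + 17 = 70, the triangle is acute, so the smallest enclosing circle is the circumcircle.
Circumcentre = (-13/15, 1/30), r² = 15317/900.
Diameter = 2r = 2√(15317/900) ≈ 8.251.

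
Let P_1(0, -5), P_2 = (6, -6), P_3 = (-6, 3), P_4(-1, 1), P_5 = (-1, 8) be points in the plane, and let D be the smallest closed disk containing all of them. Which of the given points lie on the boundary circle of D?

P_2, P_3, P_5

A smallest enclosing disk is always determined by at most three of the input points on its boundary.
The minimum enclosing circle is determined by three boundary points: P_2, P_3, P_5.
Their circumcentre is (1.5, 0.5) with r² = 62.5.
The farthest remaining point P_1 is at distance² 32.5 ≤ 62.5.
The points at distance exactly r from the centre are P_2, P_3, P_5 — 3 points.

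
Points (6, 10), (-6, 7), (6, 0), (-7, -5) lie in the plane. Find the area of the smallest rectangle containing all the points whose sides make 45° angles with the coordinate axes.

In coordinates u = x + y, v = x − y the rectangle is axis-aligned; the map (x,y)→(u,v) scales areas by 2.
u-values: 16, 1, 6, -12; range = 16 − (-12) = 28.
v-values: -4, -13, 6, -2; range = 6 − (-13) = 19.
Area = (28 × 19) / 2 = 266.

266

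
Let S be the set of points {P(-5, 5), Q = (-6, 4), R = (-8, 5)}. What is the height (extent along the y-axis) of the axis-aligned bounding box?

1

max y = 5, min y = 4, so height = 1.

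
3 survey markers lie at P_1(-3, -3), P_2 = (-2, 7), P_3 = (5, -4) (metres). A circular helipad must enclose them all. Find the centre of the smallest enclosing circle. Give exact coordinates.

(1.5, 1.5)

Side lengths²: P_1P_2² = 101, P_1P_3² = 65, P_2P_3² = 170.
Since P_2P_3² = 170 ≥ 101 + 65 = 166, the angle opposite P_2P_3 is not acute, so the smallest enclosing circle has P_2P_3 as diameter.
Centre = midpoint of P_2P_3 = (1.5, 1.5), r² = 170/4 = 42.5.
Centre = (1.5, 1.5).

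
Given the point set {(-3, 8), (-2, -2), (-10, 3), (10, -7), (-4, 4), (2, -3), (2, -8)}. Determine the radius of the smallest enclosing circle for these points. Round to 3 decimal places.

By Welzl's lemma the MEC is supported by two points (diametrically opposite) or three points (on a circumcircle).
The farthest pair is (-10, 3)–(10, -7) with squared distance 500. The circle on this segment as diameter has centre (0, -2) and r² = 500/4 = 125.
Check (-3, 8): distance² to centre = 109 ≤ 125, so it lies inside.
All remaining points lie in this disk, and no smaller disk contains both endpoints, so this is the minimum enclosing circle.
r = √125 ≈ 11.180.

11.180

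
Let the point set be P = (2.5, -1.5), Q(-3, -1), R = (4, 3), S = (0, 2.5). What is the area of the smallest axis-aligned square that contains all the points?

The bounding box has width 7 and height 4.5.
An axis-aligned square enclosing the set must have side ≥ max(width, height).
So the minimum side is max(7, 4.5) = 7.
Area = 7² = 49.

49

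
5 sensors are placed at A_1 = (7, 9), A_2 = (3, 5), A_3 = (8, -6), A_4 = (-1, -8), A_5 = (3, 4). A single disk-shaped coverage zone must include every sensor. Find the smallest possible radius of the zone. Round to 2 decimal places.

The minimum enclosing circle of a finite set is fixed by two of the points (as a diameter) or three (as a circumcircle).
The farthest pair is A_1–A_4 with squared distance 353. The circle on this segment as diameter has centre (3, 0.5) and r² = 353/4 = 88.25.
Check A_2: distance² to centre = 20.25 ≤ 88.25, so it lies inside.
All remaining points lie in this disk, and no smaller disk contains both endpoints, so this is the minimum enclosing circle.
r = √(88.25) ≈ 9.39.

9.39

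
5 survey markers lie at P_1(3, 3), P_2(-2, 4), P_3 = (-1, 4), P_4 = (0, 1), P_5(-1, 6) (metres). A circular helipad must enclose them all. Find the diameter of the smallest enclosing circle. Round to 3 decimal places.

The minimum enclosing circle is determined by three boundary points: P_1, P_4, P_5.
Their circumcentre is (13/34, 125/34) with r² = 4225/578.
The farthest remaining point P_2 is at distance² 3341/578 ≤ 4225/578.
Diameter = 2r = 2√(4225/578) ≈ 5.407.

5.407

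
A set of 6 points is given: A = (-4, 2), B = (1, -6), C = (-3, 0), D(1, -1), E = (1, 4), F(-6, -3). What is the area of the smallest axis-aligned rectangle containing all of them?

70

x ranges over [-6, 1], width 7.
y ranges over [-6, 4], height 10.
Area = 7 × 10 = 70.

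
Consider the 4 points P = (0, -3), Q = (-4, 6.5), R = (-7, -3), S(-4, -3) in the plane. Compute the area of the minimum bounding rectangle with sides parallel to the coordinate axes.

x ranges over [-7, 0], width 7.
y ranges over [-3, 6.5], height 9.5.
Area = 7 × 9.5 = 66.5.

66.5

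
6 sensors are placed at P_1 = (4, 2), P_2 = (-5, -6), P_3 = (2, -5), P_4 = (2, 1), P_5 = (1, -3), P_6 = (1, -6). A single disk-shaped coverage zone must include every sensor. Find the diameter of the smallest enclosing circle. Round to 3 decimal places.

12.042

The minimum enclosing circle of a finite set is fixed by two of the points (as a diameter) or three (as a circumcircle).
The farthest pair is P_1–P_2 with squared distance 145. The circle on this segment as diameter has centre (-0.5, -2) and r² = 145/4 = 36.25.
Check P_3: distance² to centre = 15.25 ≤ 36.25, so it lies inside.
All remaining points lie in this disk, and no smaller disk contains both endpoints, so this is the minimum enclosing circle.
Diameter = 2r = 2√(36.25) ≈ 12.042.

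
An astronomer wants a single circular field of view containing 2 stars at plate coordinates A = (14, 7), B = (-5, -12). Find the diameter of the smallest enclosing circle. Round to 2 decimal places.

26.87

The smallest circle enclosing two points has them as diameter endpoints.
Centre = midpoint = (4.5, -2.5); r² = |AB|²/4 = 722/4 = 180.5.
Diameter = 2r = 2√(180.5) ≈ 26.87.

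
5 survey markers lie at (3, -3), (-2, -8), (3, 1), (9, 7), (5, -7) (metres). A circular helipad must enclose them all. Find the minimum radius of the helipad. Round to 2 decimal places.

9.30

The farthest pair is (-2, -8)–(9, 7) with squared distance 346. The circle on this segment as diameter has centre (3.5, -0.5) and r² = 346/4 = 86.5.
Check (3, -3): distance² to centre = 6.5 ≤ 86.5, so it lies inside.
All remaining points lie in this disk, and no smaller disk contains both endpoints, so this is the minimum enclosing circle.
r = √(86.5) ≈ 9.30.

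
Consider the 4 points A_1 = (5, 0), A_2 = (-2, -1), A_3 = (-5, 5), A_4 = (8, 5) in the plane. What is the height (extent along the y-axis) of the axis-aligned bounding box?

max y = 5, min y = -1, so height = 6.

6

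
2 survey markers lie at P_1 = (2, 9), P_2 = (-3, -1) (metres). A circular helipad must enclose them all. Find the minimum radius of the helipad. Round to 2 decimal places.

5.59

The smallest circle enclosing two points has them as diameter endpoints.
Centre = midpoint = (-0.5, 4); r² = |P_1P_2|²/4 = 125/4 = 31.25.
r = √(31.25) ≈ 5.59.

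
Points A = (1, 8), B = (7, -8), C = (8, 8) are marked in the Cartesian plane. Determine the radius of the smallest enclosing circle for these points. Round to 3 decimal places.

Side lengths²: AB² = 292, AC² = 49, BC² = 257.
Since AB² = 292 < 257 + 49 = 306, the triangle is acute, so the smallest enclosing circle is the circumcircle.
Circumcentre = (4.5, 0.1875), r² = 73.28515625.
r = √(73.28515625) ≈ 8.561.

8.561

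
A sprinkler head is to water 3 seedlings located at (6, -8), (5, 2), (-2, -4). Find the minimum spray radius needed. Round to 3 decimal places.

5.452

Call the three points A, B, C in the order given.
Side lengths²: AB² = 101, AC² = 80, BC² = 85.
Since AB² = 101 < 85 + 80 = 165, the triangle is acute, so the smallest enclosing circle is the circumcircle.
Circumcentre = (129/38, -61/19), r² = 42925/1444.
r = √(42925/1444) ≈ 5.452.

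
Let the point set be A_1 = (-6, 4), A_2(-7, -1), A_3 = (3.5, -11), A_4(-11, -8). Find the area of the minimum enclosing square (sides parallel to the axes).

225

The bounding box has width 14.5 and height 15.
An axis-aligned square enclosing the set must have side ≥ max(width, height).
So the minimum side is max(14.5, 15) = 15.
Area = 15² = 225.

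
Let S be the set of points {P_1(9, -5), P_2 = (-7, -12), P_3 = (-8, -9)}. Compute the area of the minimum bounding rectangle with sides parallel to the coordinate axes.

x ranges over [-8, 9], width 17.
y ranges over [-12, -5], height 7.
Area = 17 × 7 = 119.

119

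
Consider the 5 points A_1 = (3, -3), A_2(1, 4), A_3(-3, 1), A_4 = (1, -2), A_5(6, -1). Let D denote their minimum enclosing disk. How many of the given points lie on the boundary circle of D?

2

By Welzl's lemma the MEC is supported by two points (diametrically opposite) or three points (on a circumcircle).
The farthest pair is A_3–A_5 with squared distance 85. The circle on this segment as diameter has centre (1.5, 0) and r² = 85/4 = 21.25.
Check A_1: distance² to centre = 11.25 ≤ 21.25, so it lies inside.
All remaining points lie in this disk, and no smaller disk contains both endpoints, so this is the minimum enclosing circle.
The points at distance exactly r from the centre are A_3, A_5 — 2 points.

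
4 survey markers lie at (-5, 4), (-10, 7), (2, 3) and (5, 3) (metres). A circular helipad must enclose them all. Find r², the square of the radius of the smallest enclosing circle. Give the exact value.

60.25

The farthest pair is (-10, 7)–(5, 3) with squared distance 241. The circle on this segment as diameter has centre (-2.5, 5) and r² = 241/4 = 60.25.
Check (-5, 4): distance² to centre = 7.25 ≤ 60.25, so it lies inside.
All remaining points lie in this disk, and no smaller disk contains both endpoints, so this is the minimum enclosing circle.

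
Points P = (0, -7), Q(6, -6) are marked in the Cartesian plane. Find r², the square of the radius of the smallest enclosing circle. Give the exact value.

9.25

The smallest circle enclosing two points has them as diameter endpoints.
Centre = midpoint = (3, -6.5); r² = |PQ|²/4 = 37/4 = 9.25.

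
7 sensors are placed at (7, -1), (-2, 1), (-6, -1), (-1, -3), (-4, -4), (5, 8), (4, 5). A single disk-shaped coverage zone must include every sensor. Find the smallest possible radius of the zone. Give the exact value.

7.5

By Welzl's lemma the MEC is supported by two points (diametrically opposite) or three points (on a circumcircle).
The farthest pair is (-4, -4)–(5, 8) with squared distance 225. The circle on this segment as diameter has centre (0.5, 2) and r² = 225/4 = 56.25.
Check (7, -1): distance² to centre = 51.25 ≤ 56.25, so it lies inside.
All remaining points lie in this disk, and no smaller disk contains both endpoints, so this is the minimum enclosing circle.
r = √(56.25) = 7.5.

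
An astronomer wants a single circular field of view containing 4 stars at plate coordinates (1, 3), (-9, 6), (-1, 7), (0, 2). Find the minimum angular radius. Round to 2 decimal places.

The minimum enclosing circle of a finite set is fixed by two of the points (as a diameter) or three (as a circumcircle).
The farthest pair is (1, 3)–(-9, 6) with squared distance 109. The circle on this segment as diameter has centre (-4, 4.5) and r² = 109/4 = 27.25.
Check (-1, 7): distance² to centre = 15.25 ≤ 27.25, so it lies inside.
All remaining points lie in this disk, and no smaller disk contains both endpoints, so this is the minimum enclosing circle.
r = √(27.25) ≈ 5.22.

5.22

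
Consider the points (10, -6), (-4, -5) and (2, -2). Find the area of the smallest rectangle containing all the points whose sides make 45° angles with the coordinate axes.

97.5

In coordinates u = x + y, v = x − y the rectangle is axis-aligned; the map (x,y)→(u,v) scales areas by 2.
u-values: 4, -9, 0; range = 4 − (-9) = 13.
v-values: 16, 1, 4; range = 16 − 1 = 15.
Area = (13 × 15) / 2 = 97.5.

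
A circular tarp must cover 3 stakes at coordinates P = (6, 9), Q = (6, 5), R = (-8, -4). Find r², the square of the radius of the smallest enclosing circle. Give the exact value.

Side lengths²: PQ² = 16, PR² = 365, QR² = 277.
Since PR² = 365 ≥ 277 + 16 = 293, the angle opposite PR is not acute, so the smallest enclosing circle has PR as diameter.
Centre = midpoint of PR = (-1, 2.5), r² = 365/4 = 91.25.

91.25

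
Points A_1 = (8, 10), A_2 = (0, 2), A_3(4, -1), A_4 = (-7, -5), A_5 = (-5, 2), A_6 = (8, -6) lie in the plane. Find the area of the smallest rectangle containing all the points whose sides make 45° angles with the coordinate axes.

In coordinates u = x + y, v = x − y the rectangle is axis-aligned; the map (x,y)→(u,v) scales areas by 2.
u-values: 18, 2, 3, -12, -3, 2; range = 18 − (-12) = 30.
v-values: -2, -2, 5, -2, -7, 14; range = 14 − (-7) = 21.
Area = (30 × 21) / 2 = 315.

315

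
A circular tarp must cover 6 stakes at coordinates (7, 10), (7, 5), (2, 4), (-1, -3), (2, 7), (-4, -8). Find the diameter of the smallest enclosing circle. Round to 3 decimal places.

The minimum enclosing circle of a finite set is fixed by two of the points (as a diameter) or three (as a circumcircle).
The farthest pair is (7, 10)–(-4, -8) with squared distance 445. The circle on this segment as diameter has centre (1.5, 1) and r² = 445/4 = 111.25.
Check (7, 5): distance² to centre = 46.25 ≤ 111.25, so it lies inside.
All remaining points lie in this disk, and no smaller disk contains both endpoints, so this is the minimum enclosing circle.
Diameter = 2r = 2√(111.25) ≈ 21.095.

21.095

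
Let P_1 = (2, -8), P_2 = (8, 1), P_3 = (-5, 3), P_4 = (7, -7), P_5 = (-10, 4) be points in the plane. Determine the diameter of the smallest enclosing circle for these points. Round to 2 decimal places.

20.25

A smallest enclosing disk is always determined by at most three of the input points on its boundary.
The farthest pair is P_4–P_5 with squared distance 410. The circle on this segment as diameter has centre (-1.5, -1.5) and r² = 410/4 = 102.5.
Check P_1: distance² to centre = 54.5 ≤ 102.5, so it lies inside.
All remaining points lie in this disk, and no smaller disk contains both endpoints, so this is the minimum enclosing circle.
Diameter = 2r = 2√(102.5) ≈ 20.25.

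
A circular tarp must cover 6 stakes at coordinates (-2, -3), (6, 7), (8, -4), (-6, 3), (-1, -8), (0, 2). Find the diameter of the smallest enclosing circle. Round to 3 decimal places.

A smallest enclosing disk is always determined by at most three of the input points on its boundary.
The minimum enclosing circle is determined by three boundary points: (6, 7), (-6, 3), (-1, -8).
Their circumcentre is (65/38, -5/38) with r² = 50005/722.
The farthest remaining point (8, -4) is at distance² 39365/722 ≤ 50005/722.
Diameter = 2r = 2√(50005/722) ≈ 16.644.

16.644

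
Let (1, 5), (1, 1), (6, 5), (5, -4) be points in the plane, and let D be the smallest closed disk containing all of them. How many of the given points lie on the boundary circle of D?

3

By Welzl's lemma the MEC is supported by two points (diametrically opposite) or three points (on a circumcircle).
The minimum enclosing circle is determined by three boundary points: (1, 5), (6, 5), (5, -4).
Their circumcentre is (3.5, 13/18) with r² = 3977/162.
The farthest remaining point (1, 1) is at distance² 1025/162 ≤ 3977/162.
The points at distance exactly r from the centre are (1, 5), (6, 5), (5, -4) — 3 points.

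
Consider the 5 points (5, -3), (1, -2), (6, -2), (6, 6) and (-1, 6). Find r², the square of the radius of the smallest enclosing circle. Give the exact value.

The minimum enclosing circle of a finite set is fixed by two of the points (as a diameter) or three (as a circumcircle).
The minimum enclosing circle is determined by three boundary points: (5, -3), (6, 6), (-1, 6).
Their circumcentre is (2.5, 11/6) with r² = 533/18.
The farthest remaining point (6, -2) is at distance² 485/18 ≤ 533/18.

533/18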